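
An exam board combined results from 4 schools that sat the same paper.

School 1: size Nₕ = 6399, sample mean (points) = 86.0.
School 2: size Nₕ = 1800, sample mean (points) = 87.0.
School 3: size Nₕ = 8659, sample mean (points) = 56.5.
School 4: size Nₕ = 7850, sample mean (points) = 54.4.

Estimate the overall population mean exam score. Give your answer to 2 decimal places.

65.69

x̄_st = (Σ Nₕx̄ₕ) / (Σ Nₕ) = (6399·86.0 + 1800·87.0 + 8659·56.5 + 7850·54.4) / 24708
= 1623187.5 / 24708 = 65.6948... → 65.69.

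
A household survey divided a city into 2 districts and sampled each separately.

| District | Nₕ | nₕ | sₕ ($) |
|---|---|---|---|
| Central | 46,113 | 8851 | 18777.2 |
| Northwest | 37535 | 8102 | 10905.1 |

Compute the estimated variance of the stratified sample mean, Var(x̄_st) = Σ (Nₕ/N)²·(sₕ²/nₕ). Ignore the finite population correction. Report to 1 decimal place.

N = 83648; Wₕ = Nₕ/N.
district Central: (46113/83648)²·18777.2²/8851 = 12106.1195
district Northwest: (37535/83648)²·10905.1²/8102 = 2955.4852
Sum = 15061.6046 → 15061.6.

15061.6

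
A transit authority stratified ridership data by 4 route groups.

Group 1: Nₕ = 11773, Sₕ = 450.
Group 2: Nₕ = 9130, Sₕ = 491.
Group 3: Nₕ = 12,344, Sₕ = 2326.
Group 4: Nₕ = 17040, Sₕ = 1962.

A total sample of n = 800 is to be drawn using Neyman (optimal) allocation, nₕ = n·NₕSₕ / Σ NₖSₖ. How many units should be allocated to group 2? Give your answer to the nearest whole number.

Σ NₕSₕ = 11773·450 + 9130·491 + 12344·2326 + 17040·1962 = 71925304.
Share for 2: 4482830/71925304 = 0.06233.
n_2 = 800 × 0.06233 = 49.861... → 50.

50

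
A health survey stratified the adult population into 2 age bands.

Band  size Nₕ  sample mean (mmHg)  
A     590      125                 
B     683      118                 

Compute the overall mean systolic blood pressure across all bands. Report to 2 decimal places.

121.24

x̄_st = (Σ Nₕx̄ₕ) / (Σ Nₕ) = (590·125 + 683·118) / 1273
= 154344 / 1273 = 121.2443... → 121.24.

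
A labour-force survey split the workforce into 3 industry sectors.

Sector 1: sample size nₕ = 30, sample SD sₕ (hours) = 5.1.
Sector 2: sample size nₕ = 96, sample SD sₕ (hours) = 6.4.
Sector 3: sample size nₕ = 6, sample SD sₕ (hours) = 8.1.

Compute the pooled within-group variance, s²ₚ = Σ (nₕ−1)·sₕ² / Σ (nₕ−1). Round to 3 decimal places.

Degrees of freedom: 29 + 95 + 5 = 129.
Σ(nₕ−1)sₕ² = 29·26.01 + 95·40.96 + 5·65.61 = 4973.54.
s²ₚ = 4973.54 / 129 = 38.55457... → 38.555.

38.555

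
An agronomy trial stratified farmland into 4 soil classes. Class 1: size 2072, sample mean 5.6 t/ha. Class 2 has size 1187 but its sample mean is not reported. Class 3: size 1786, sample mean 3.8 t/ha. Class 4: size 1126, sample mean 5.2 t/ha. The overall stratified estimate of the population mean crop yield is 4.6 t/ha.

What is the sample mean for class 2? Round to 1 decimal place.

3.5

N = 2072 + 1187 + 1786 + 1126 = 6171.
Overall total = μ·N = 4.6·6171 = 28386.6.
Subtract the known strata: 2072·5.6 + 1786·3.8 + 1126·5.2 = 24245.2.
Remaining total for class 2: 28386.6 − 24245.2 = 4141.4.
Divide by its size: 4141.4 / 1187 = 3.489... → 3.5.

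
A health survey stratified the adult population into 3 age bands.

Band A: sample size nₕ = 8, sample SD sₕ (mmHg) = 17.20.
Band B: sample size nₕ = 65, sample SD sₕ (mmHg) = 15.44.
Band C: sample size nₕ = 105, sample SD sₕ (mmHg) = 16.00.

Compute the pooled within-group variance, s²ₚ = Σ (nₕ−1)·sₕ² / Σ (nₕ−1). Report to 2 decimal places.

A: (8−1)·17.20² = 7·295.84 = 2070.88
B: (65−1)·15.44² = 64·238.3936 = 15257.1904
C: (105−1)·16.00² = 104·256 = 26624
Numerator = 43952.0704; denominator = Σ(nₕ−1) = 175.
s²ₚ = 43952.0704/175 = 251.1547... → 251.15.

251.15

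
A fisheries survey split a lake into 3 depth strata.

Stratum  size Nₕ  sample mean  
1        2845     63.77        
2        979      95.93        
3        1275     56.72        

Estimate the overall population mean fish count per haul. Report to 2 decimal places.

x̄_st = (Σ Nₕx̄ₕ) / (Σ Nₕ) = (2845·63.77 + 979·95.93 + 1275·56.72) / 5099
= 347659.12 / 5099 = 68.1818... → 68.18.

68.18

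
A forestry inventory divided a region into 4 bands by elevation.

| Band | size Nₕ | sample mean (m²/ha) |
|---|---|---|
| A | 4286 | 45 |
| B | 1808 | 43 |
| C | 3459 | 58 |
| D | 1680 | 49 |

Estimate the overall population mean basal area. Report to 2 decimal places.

x̄_st = (Σ Nₕx̄ₕ) / (Σ Nₕ) = (4286·45 + 1808·43 + 3459·58 + 1680·49) / 11233
= 553556 / 11233 = 49.2794... → 49.28.

49.28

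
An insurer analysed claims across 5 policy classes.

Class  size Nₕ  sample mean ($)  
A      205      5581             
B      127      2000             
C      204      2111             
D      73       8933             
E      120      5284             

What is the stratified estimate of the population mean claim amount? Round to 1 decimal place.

4272.9

N = 205 + 127 + 204 + 73 + 120 = 729.
Overall mean = Σ (Nₕ/N)·x̄ₕ — weight by population share, not a simple average.
Σ Nₕx̄ₕ = 205·5581 + 127·2000 + 204·2111 + 73·8933 + 120·5284 = 1144105 + 254000 + 430644 + 652109 + 634080 = 3114938.
Divide by N: 3114938 / 729 = 4272.892... → 4272.9.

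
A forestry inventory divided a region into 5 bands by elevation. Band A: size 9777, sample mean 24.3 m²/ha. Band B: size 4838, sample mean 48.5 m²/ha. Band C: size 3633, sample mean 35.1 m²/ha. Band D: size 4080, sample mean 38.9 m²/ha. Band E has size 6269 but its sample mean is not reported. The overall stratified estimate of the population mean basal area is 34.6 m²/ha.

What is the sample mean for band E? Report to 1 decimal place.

36.8

Σ Nₕx̄ₕ = N·μ, so 6269·x̄_E = 28597·34.6 − (9777·24.3 + 4838·48.5 + 3633·35.1 + 4080·38.9).
= 989456.2 − 758454.4 = 231001.8.
x̄_E = 231001.8 / 6269 = 36.848... → 36.8.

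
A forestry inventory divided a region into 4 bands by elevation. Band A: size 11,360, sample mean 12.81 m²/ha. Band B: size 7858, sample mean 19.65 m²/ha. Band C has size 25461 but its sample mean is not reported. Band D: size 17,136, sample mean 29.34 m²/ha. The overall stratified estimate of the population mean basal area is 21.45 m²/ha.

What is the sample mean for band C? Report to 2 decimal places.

20.55

N = 11360 + 7858 + 25461 + 17136 = 61815.
Overall total = μ·N = 21.45·61815 = 1325931.75.
Subtract the known strata: 11360·12.81 + 7858·19.65 + 17136·29.34 = 802701.54.
Remaining total for band C: 1325931.75 − 802701.54 = 523230.21.
Divide by its size: 523230.21 / 25461 = 20.5503... → 20.55.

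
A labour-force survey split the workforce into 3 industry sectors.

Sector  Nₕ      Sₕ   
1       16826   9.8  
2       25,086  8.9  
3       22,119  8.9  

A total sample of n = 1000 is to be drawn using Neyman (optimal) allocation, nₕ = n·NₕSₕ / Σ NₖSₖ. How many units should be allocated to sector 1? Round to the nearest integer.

Σ NₕSₕ = 16826·9.8 + 25086·8.9 + 22119·8.9 = 585019.3.
Share for 1: 164894.8/585019.3 = 0.28186.
n_1 = 1000 × 0.28186 = 281.862... → 282.

282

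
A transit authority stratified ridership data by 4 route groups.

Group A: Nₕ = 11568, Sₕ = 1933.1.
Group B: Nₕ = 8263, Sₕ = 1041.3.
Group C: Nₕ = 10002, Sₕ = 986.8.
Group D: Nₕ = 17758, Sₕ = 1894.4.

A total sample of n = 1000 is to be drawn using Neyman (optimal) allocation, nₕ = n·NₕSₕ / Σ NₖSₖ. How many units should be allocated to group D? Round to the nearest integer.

452

A: NₕSₕ = 11568·1933.1 = 22362100.8
B: NₕSₕ = 8263·1041.3 = 8604261.9
C: NₕSₕ = 10002·986.8 = 9869973.6
D: NₕSₕ = 17758·1894.4 = 33640755.2
Σ NₕSₕ = 74477091.5.
n_D = 1000·33640755.2/74477091.5 = 451.693... → 452.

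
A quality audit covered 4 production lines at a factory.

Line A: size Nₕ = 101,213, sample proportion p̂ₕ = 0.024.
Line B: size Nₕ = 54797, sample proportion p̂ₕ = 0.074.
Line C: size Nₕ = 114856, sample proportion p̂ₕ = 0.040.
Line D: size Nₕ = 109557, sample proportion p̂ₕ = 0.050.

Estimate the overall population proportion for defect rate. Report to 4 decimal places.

Wₕ = Nₕ/N with N = 380423: 0.2661, 0.1440, 0.3019, 0.2880.
p̂_st = 0.2661·0.024 + 0.1440·0.074 + 0.3019·0.040 + 0.2880·0.050 ≈ 0.043520... → 0.0435.

0.0435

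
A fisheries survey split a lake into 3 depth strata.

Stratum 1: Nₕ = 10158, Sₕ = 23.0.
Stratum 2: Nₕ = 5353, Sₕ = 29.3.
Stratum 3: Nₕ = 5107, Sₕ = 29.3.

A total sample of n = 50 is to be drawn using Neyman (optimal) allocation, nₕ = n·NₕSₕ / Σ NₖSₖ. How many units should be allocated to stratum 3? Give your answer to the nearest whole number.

1: NₕSₕ = 10158·23.0 = 233634
2: NₕSₕ = 5353·29.3 = 156842.9
3: NₕSₕ = 5107·29.3 = 149635.1
Σ NₕSₕ = 540112.
n_3 = 50·149635.1/540112 = 13.852... → 14.

14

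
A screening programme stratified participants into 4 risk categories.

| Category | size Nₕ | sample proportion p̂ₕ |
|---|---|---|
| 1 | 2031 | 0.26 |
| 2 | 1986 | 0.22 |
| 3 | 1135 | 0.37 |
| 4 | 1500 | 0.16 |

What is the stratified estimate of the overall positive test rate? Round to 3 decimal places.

0.244

N = 2031 + 1986 + 1135 + 1500 = 6652.
Overall proportion = Σ (Nₕ/N)·p̂ₕ.
Σ Nₕp̂ₕ = 528.06 + 436.92 + 419.95 + 240 = 1624.93.
1624.93 / 6652 = 0.24428... → 0.244.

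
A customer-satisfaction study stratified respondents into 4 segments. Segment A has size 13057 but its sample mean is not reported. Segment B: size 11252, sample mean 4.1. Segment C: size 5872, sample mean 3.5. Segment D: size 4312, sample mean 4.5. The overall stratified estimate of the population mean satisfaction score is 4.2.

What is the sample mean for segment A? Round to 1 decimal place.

Σ Nₕx̄ₕ = N·μ, so 13057·x̄_A = 34493·4.2 − (11252·4.1 + 5872·3.5 + 4312·4.5).
= 144870.6 − 86089.2 = 58781.4.
x̄_A = 58781.4 / 13057 = 4.502... → 4.5.

4.5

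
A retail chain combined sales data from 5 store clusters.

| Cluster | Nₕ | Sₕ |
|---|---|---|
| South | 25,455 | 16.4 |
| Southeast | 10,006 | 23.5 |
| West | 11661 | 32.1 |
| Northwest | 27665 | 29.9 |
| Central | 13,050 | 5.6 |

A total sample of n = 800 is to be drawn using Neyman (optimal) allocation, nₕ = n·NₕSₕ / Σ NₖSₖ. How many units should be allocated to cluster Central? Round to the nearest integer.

30

South: NₕSₕ = 25455·16.4 = 417462
Southeast: NₕSₕ = 10006·23.5 = 235141
West: NₕSₕ = 11661·32.1 = 374318.1
Northwest: NₕSₕ = 27665·29.9 = 827183.5
Central: NₕSₕ = 13050·5.6 = 73080
Σ NₕSₕ = 1927184.6.
n_Central = 800·73080/1927184.6 = 30.336... → 30.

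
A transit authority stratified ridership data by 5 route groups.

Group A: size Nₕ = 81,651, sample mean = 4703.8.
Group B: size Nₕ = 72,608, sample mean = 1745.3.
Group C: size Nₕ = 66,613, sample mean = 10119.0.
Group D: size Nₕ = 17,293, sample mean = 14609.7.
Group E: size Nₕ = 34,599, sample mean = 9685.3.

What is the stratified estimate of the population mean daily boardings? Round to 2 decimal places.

x̄_st = (Σ Nₕx̄ₕ) / (Σ Nₕ) = (81651·4703.8 + 72608·1745.3 + 66613·10119.0 + 17293·14609.7 + 34599·9685.3) / 272764
= 1772596900 / 272764 = 6498.6468... → 6498.65.

6498.65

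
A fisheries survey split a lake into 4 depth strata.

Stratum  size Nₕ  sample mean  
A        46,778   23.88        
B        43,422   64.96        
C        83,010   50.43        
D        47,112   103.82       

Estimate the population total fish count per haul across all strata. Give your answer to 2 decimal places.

13015113.90

A: 46778·23.88 = 1117058.64
B: 43422·64.96 = 2820693.12
C: 83010·50.43 = 4186194.3
D: 47112·103.82 = 4891167.84
τ̂ = Σ Nₕx̄ₕ = 13015113.90.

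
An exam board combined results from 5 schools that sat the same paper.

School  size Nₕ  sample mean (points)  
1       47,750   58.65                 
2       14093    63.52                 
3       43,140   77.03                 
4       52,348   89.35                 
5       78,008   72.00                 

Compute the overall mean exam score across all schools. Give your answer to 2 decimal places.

73.56

N = 235339; weights Wₕ = Nₕ/N = (0.2029, 0.0599, 0.1833, 0.2224, 0.3315).
x̄_st = Σ Wₕ·x̄ₕ = 0.2029·58.65 + 0.0599·63.52 + 0.1833·77.03 + 0.2224·89.35 + 0.3315·72.00 ≈ 73.5648...
→ 73.56.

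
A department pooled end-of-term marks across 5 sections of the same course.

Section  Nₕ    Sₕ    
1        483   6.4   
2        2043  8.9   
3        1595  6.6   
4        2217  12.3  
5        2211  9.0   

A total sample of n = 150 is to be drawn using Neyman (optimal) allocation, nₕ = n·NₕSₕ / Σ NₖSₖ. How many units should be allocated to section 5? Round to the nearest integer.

38

Σ NₕSₕ = 483·6.4 + 2043·8.9 + 1595·6.6 + 2217·12.3 + 2211·9.0 = 78969.
Share for 5: 19899/78969 = 0.25198.
n_5 = 150 × 0.25198 = 37.798... → 38.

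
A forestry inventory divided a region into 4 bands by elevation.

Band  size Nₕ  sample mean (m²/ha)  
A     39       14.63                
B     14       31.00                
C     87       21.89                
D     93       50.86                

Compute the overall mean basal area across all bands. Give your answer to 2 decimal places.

x̄_st = (Σ Nₕx̄ₕ) / (Σ Nₕ) = (39·14.63 + 14·31.00 + 87·21.89 + 93·50.86) / 233
= 7638.98 / 233 = 32.7853... → 32.79.

32.79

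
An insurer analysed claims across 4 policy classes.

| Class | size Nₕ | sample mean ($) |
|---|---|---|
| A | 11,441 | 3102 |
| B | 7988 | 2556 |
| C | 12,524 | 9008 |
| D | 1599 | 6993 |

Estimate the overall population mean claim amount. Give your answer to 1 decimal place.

x̄_st = (Σ Nₕx̄ₕ) / (Σ Nₕ) = (11441·3102 + 7988·2556 + 12524·9008 + 1599·6993) / 33552
= 179905309 / 33552 = 5361.985... → 5362.0.

5362.0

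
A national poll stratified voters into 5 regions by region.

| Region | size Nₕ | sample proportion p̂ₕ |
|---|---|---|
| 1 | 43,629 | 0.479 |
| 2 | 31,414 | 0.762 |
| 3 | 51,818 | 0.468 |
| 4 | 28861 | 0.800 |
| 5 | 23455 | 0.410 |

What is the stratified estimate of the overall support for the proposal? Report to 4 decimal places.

0.5681

Wₕ = Nₕ/N with N = 179177: 0.2435, 0.1753, 0.2892, 0.1611, 0.1309.
p̂_st = 0.2435·0.479 + 0.1753·0.762 + 0.2892·0.468 + 0.1611·0.800 + 0.1309·0.410 ≈ 0.568108... → 0.5681.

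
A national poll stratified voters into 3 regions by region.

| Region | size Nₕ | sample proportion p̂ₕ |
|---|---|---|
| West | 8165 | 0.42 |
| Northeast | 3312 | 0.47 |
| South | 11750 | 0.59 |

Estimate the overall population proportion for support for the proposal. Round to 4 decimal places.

0.5131

N = 8165 + 3312 + 11750 = 23227.
Overall proportion = Σ (Nₕ/N)·p̂ₕ.
Σ Nₕp̂ₕ = 3429.3 + 1556.64 + 6932.5 = 11918.44.
11918.44 / 23227 = 0.513129... → 0.5131.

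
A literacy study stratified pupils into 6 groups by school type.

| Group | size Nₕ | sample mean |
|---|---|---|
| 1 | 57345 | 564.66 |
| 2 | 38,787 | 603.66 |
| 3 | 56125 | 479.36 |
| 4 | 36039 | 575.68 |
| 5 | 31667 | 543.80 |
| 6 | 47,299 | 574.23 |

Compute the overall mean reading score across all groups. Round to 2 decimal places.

553.11

N = 267262; weights Wₕ = Nₕ/N = (0.2146, 0.1451, 0.2100, 0.1348, 0.1185, 0.1770).
x̄_st = Σ Wₕ·x̄ₕ = 0.2146·564.66 + 0.1451·603.66 + 0.2100·479.36 + 0.1348·575.68 + 0.1185·543.80 + 0.1770·574.23 ≈ 553.1150...
→ 553.11.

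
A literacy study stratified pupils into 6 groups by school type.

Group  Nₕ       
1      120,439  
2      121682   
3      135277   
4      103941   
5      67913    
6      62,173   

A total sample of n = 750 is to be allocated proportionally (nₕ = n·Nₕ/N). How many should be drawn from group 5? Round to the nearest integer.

83

Share of group 5 = 67913/611425 = 0.11107.
Allocate 750 × 0.11107 = 83.305... → 83.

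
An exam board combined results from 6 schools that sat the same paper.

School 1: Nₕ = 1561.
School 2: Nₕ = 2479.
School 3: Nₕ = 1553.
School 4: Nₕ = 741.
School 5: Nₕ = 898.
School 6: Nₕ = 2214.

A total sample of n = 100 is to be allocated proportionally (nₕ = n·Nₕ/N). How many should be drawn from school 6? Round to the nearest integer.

Share of school 6 = 2214/9446 = 0.23438.
Allocate 100 × 0.23438 = 23.438... → 23.

23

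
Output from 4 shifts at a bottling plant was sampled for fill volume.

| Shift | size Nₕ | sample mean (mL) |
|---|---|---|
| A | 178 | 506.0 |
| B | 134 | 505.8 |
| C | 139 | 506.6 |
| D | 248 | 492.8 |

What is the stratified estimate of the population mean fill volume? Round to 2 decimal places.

x̄_st = (Σ Nₕx̄ₕ) / (Σ Nₕ) = (178·506.0 + 134·505.8 + 139·506.6 + 248·492.8) / 699
= 350477 / 699 = 501.3977... → 501.40.

501.40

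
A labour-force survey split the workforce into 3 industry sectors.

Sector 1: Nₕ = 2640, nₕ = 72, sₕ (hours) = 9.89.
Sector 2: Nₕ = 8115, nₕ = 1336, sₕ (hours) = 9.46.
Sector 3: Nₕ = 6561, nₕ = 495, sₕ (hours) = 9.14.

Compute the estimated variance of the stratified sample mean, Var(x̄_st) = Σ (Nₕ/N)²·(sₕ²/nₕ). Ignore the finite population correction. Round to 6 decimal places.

0.070517

N = 17316; Wₕ = Nₕ/N.
sector 1: (2640/17316)²·9.89²/72 = 0.031577140
sector 2: (8115/17316)²·9.46²/1336 = 0.014711525
sector 3: (6561/17316)²·9.14²/495 = 0.024228812
Sum = 0.070517477 → 0.070517.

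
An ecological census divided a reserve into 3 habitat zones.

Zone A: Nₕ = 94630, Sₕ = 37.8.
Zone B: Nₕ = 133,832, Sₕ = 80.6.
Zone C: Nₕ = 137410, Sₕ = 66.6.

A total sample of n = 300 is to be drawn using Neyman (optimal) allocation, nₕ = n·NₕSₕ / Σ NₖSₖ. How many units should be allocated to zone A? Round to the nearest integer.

46

Σ NₕSₕ = 94630·37.8 + 133832·80.6 + 137410·66.6 = 23515379.2.
Share for A: 3577014/23515379.2 = 0.15211.
n_A = 300 × 0.15211 = 45.634... → 46.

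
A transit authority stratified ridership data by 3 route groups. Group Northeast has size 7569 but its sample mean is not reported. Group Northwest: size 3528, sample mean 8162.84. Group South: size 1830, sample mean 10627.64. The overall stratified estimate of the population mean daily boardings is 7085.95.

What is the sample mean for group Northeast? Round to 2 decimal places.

Σ Nₕx̄ₕ = N·μ, so 7569·x̄_Northeast = 12927·7085.95 − (3528·8162.84 + 1830·10627.64).
= 91600075.65 − 48247080.72 = 43352994.93.
x̄_Northeast = 43352994.93 / 7569 = 5727.7044... → 5727.70.

5727.70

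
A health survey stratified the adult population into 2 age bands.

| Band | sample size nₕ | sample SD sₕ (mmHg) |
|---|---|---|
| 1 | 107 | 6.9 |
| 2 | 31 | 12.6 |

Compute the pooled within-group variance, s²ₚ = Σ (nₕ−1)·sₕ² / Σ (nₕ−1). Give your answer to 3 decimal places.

Degrees of freedom: 106 + 30 = 136.
Σ(nₕ−1)sₕ² = 106·47.61 + 30·158.76 = 9809.46.
s²ₚ = 9809.46 / 136 = 72.12838... → 72.128.

72.128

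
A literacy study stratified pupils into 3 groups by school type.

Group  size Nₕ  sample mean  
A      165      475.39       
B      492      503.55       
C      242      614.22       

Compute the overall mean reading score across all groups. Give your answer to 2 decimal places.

528.17

x̄_st = (Σ Nₕx̄ₕ) / (Σ Nₕ) = (165·475.39 + 492·503.55 + 242·614.22) / 899
= 474827.19 / 899 = 528.1726... → 528.17.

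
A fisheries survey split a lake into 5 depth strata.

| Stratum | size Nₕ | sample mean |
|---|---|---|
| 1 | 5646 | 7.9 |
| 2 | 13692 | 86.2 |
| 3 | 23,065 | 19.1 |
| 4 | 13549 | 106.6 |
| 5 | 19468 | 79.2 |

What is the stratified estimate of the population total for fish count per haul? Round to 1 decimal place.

4651584.3

1: 5646·7.9 = 44603.4
2: 13692·86.2 = 1180250.4
3: 23065·19.1 = 440541.5
4: 13549·106.6 = 1444323.4
5: 19468·79.2 = 1541865.6
τ̂ = Σ Nₕx̄ₕ = 4651584.3.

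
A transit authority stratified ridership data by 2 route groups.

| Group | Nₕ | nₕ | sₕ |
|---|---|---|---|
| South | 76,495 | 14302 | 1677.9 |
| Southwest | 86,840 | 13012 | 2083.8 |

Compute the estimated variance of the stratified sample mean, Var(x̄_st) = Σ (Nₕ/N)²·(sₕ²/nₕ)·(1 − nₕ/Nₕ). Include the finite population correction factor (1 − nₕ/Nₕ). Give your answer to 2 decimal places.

N = 163335. Term for each stratum: Wₕ²sₕ²/nₕ·(1−nₕ/Nₕ).
Var(x̄_st) = 35.10358 + 80.19558 = 115.29916 → 115.30.

115.30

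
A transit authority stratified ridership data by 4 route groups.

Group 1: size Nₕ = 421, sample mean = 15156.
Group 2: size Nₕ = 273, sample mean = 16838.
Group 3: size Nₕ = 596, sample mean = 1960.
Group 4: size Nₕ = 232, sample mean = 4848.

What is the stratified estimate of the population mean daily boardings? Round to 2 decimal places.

8719.02

N = 421 + 273 + 596 + 232 = 1522.
Weight each subgroup mean by Nₕ/N and sum.
Σ Nₕx̄ₕ = 421·15156 + 273·16838 + 596·1960 + 232·4848 = 6380676 + 4596774 + 1168160 + 1124736 = 13270346.
Divide by N: 13270346 / 1522 = 8719.0184... → 8719.02.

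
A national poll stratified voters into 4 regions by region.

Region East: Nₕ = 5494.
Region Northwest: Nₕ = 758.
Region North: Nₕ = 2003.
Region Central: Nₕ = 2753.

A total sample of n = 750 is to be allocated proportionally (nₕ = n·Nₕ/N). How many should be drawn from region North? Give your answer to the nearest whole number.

N = 5494 + 758 + 2003 + 2753 = 11008.
n_North = 750·2003/11008 = 136.469... → 136.

136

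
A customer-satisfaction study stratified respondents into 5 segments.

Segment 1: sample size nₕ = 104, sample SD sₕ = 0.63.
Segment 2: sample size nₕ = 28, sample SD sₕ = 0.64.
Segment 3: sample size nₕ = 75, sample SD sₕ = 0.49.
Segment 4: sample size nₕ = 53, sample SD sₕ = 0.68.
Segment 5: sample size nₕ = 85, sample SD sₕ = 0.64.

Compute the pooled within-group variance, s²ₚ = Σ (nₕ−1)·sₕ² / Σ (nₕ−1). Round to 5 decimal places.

0.37694

1: (104−1)·0.63² = 103·0.3969 = 40.8807
2: (28−1)·0.64² = 27·0.4096 = 11.0592
3: (75−1)·0.49² = 74·0.2401 = 17.7674
4: (53−1)·0.68² = 52·0.4624 = 24.0448
5: (85−1)·0.64² = 84·0.4096 = 34.4064
Numerator = 128.1585; denominator = Σ(nₕ−1) = 340.
s²ₚ = 128.1585/340 = 0.3769368... → 0.37694.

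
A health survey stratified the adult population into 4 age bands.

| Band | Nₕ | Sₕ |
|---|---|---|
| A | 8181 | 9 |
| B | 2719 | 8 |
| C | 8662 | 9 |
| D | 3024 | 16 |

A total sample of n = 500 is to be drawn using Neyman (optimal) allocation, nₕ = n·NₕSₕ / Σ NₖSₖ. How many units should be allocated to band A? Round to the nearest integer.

166

A: NₕSₕ = 8181·9 = 73629
B: NₕSₕ = 2719·8 = 21752
C: NₕSₕ = 8662·9 = 77958
D: NₕSₕ = 3024·16 = 48384
Σ NₕSₕ = 221723.
n_A = 500·73629/221723 = 166.038... → 166.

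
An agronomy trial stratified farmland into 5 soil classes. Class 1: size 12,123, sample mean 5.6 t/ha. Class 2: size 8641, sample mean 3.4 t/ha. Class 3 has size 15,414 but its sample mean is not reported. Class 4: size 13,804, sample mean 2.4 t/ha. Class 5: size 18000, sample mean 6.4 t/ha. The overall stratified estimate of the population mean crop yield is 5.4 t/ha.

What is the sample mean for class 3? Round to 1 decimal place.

7.9

N = 12123 + 8641 + 15414 + 13804 + 18000 = 67982.
Overall total = μ·N = 5.4·67982 = 367102.8.
Subtract the known strata: 12123·5.6 + 8641·3.4 + 13804·2.4 + 18000·6.4 = 245597.8.
Remaining total for class 3: 367102.8 − 245597.8 = 121505.
Divide by its size: 121505 / 15414 = 7.883... → 7.9.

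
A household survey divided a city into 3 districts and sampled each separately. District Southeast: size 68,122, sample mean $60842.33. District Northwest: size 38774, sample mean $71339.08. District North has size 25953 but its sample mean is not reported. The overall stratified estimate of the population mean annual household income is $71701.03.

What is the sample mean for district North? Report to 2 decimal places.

100743.94

Σ Nₕx̄ₕ = N·μ, so 25953·x̄_North = 132849·71701.03 − (68122·60842.33 + 38774·71339.08).
= 9525410134.47 − 6910802692.18 = 2614607442.29.
x̄_North = 2614607442.29 / 25953 = 100743.9387... → 100743.94.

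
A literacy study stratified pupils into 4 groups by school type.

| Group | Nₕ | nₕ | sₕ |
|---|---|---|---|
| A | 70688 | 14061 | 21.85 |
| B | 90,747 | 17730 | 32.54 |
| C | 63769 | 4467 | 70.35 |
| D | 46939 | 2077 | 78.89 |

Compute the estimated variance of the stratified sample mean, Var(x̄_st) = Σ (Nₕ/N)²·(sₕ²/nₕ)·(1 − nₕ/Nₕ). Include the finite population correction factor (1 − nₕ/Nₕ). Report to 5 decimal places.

0.14895

N = 272143. Term for each stratum: Wₕ²sₕ²/nₕ·(1−nₕ/Nₕ).
Var(x̄_st) = 0.00183511 + 0.00534304 + 0.05657139 + 0.08519724 = 0.14894678 → 0.14895.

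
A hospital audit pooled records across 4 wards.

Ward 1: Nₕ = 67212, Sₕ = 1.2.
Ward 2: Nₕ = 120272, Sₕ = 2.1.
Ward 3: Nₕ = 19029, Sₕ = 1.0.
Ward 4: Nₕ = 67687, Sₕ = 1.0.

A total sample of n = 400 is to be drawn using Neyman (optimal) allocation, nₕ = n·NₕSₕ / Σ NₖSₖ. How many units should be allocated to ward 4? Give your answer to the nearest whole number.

Σ NₕSₕ = 67212·1.2 + 120272·2.1 + 19029·1.0 + 67687·1.0 = 419941.6.
Share for 4: 67687/419941.6 = 0.16118.
n_4 = 400 × 0.16118 = 64.473... → 64.

64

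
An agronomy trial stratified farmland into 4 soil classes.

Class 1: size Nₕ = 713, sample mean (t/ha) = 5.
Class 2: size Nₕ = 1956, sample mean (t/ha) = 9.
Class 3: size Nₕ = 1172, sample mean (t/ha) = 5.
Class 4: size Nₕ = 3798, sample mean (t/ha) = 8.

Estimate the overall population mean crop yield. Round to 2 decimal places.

7.52

x̄_st = (Σ Nₕx̄ₕ) / (Σ Nₕ) = (713·5 + 1956·9 + 1172·5 + 3798·8) / 7639
= 57413 / 7639 = 7.5158... → 7.52.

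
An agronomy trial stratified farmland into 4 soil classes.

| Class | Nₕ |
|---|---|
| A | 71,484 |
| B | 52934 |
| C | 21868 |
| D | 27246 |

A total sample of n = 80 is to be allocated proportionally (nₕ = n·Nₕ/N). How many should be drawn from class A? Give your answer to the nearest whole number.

33

N = 71484 + 52934 + 21868 + 27246 = 173532.
n_A = 80·71484/173532 = 32.955... → 33.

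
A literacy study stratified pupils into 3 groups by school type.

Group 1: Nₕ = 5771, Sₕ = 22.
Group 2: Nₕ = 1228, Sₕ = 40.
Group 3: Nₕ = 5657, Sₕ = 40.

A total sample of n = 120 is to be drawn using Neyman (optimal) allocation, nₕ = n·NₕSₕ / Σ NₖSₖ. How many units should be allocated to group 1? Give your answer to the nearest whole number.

38

1: NₕSₕ = 5771·22 = 126962
2: NₕSₕ = 1228·40 = 49120
3: NₕSₕ = 5657·40 = 226280
Σ NₕSₕ = 402362.
n_1 = 120·126962/402362 = 37.865... → 38.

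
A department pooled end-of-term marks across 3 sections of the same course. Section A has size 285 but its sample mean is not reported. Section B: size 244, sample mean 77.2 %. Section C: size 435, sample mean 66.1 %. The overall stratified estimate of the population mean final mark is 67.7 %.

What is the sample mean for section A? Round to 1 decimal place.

N = 285 + 244 + 435 = 964.
Overall total = μ·N = 67.7·964 = 65262.8.
Subtract the known strata: 244·77.2 + 435·66.1 = 47590.3.
Remaining total for section A: 65262.8 − 47590.3 = 17672.5.
Divide by its size: 17672.5 / 285 = 62.009... → 62.0.

62.0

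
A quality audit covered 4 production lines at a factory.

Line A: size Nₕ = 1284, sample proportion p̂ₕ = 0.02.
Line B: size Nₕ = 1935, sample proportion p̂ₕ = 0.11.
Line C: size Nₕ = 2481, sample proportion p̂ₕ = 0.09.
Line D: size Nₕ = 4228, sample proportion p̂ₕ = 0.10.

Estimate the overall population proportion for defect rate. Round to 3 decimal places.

0.089

Wₕ = Nₕ/N with N = 9928: 0.1293, 0.1949, 0.2499, 0.4259.
p̂_st = 0.1293·0.02 + 0.1949·0.11 + 0.2499·0.09 + 0.4259·0.10 ≈ 0.08910... → 0.089.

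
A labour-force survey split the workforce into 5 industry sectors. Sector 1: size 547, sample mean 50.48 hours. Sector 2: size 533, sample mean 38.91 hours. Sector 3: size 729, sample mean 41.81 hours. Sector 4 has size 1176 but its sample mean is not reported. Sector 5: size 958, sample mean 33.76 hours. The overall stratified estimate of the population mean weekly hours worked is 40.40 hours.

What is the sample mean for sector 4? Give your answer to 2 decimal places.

N = 547 + 533 + 729 + 1176 + 958 = 3943.
Overall total = μ·N = 40.40·3943 = 159297.2.
Subtract the known strata: 547·50.48 + 533·38.91 + 729·41.81 + 958·33.76 = 111173.16.
Remaining total for sector 4: 159297.2 − 111173.16 = 48124.04.
Divide by its size: 48124.04 / 1176 = 40.9218... → 40.92.

40.92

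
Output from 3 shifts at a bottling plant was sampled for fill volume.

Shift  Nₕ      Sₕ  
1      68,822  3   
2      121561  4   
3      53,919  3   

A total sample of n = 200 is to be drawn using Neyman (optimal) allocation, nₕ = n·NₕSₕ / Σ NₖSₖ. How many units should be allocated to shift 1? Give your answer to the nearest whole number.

48

1: NₕSₕ = 68822·3 = 206466
2: NₕSₕ = 121561·4 = 486244
3: NₕSₕ = 53919·3 = 161757
Σ NₕSₕ = 854467.
n_1 = 200·206466/854467 = 48.326... → 48.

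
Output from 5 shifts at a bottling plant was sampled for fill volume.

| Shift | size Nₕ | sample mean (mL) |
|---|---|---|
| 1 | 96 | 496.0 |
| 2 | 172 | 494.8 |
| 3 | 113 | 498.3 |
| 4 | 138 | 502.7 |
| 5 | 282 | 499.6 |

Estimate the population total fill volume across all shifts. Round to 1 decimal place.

1: 96·496.0 = 47616
2: 172·494.8 = 85105.6
3: 113·498.3 = 56307.9
4: 138·502.7 = 69372.6
5: 282·499.6 = 140887.2
τ̂ = Σ Nₕx̄ₕ = 399289.3.

399289.3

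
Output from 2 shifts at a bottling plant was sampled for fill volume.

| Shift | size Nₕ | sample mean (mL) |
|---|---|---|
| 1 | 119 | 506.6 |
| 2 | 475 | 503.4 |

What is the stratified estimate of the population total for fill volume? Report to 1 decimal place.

1: 119·506.6 = 60285.4
2: 475·503.4 = 239115
τ̂ = Σ Nₕx̄ₕ = 299400.4.

299400.4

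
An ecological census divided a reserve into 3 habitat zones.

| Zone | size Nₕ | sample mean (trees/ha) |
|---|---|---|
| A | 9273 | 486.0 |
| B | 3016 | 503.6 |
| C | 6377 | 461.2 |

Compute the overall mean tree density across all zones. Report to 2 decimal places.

480.37

N = 18666; weights Wₕ = Nₕ/N = (0.4968, 0.1616, 0.3416).
x̄_st = Σ Wₕ·x̄ₕ = 0.4968·486.0 + 0.1616·503.6 + 0.3416·461.2 ≈ 480.3712...
→ 480.37.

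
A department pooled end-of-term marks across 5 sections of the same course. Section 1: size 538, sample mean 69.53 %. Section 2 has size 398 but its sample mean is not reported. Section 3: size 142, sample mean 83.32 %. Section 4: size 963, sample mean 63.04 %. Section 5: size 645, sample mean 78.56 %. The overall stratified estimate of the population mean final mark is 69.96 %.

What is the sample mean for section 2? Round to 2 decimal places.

68.58

N = 538 + 398 + 142 + 963 + 645 = 2686.
Overall total = μ·N = 69.96·2686 = 187912.56.
Subtract the known strata: 538·69.53 + 142·83.32 + 963·63.04 + 645·78.56 = 160617.3.
Remaining total for section 2: 187912.56 − 160617.3 = 27295.26.
Divide by its size: 27295.26 / 398 = 68.5811... → 68.58.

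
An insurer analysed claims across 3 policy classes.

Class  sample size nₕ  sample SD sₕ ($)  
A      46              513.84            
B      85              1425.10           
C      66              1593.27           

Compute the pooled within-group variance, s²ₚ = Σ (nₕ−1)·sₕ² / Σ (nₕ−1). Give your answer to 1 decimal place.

1791139.0

A: (46−1)·513.84² = 45·264031.5456 = 11881419.552
B: (85−1)·1425.10² = 84·2030910.01 = 170596440.84
C: (66−1)·1593.27² = 65·2538509.2929 = 165003104.0385
Numerator = 347480964.4305; denominator = Σ(nₕ−1) = 194.
s²ₚ = 347480964.4305/194 = 1791138.992... → 1791139.0.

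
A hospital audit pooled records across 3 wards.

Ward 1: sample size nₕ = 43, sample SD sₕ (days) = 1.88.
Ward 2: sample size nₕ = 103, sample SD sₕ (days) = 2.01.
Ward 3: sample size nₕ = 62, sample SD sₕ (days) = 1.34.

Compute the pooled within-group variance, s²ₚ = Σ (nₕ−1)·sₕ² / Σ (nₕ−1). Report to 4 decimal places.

Degrees of freedom: 42 + 102 + 61 = 205.
Σ(nₕ−1)sₕ² = 42·3.5344 + 102·4.0401 + 61·1.7956 = 670.0666.
s²ₚ = 670.0666 / 205 = 3.268618... → 3.2686.

3.2686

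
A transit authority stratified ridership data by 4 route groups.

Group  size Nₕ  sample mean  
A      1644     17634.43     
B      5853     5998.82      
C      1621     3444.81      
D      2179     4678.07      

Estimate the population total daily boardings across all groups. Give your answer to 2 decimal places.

Population total = Σ Nₕ·x̄ₕ (each stratum's size times its mean).
1644·17634.43 + 5853·5998.82 + 1621·3444.81 + 2179·4678.07 = 28991002.92 + 35111093.46 + 5584037.01 + 10193514.53 = 79879647.92.

79879647.92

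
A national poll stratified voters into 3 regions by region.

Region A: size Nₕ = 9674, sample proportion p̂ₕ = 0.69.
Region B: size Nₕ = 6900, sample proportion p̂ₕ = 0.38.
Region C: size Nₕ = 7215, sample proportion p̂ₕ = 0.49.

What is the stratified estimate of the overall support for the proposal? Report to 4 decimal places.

Wₕ = Nₕ/N with N = 23789: 0.4067, 0.2901, 0.3033.
p̂_st = 0.4067·0.69 + 0.2901·0.38 + 0.3033·0.49 ≈ 0.539426... → 0.5394.

0.5394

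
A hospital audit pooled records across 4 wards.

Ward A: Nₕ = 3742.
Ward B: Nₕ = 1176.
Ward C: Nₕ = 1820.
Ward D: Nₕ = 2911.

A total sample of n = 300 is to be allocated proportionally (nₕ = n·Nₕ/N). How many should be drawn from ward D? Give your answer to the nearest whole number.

Share of ward D = 2911/9649 = 0.30169.
Allocate 300 × 0.30169 = 90.507... → 91.

91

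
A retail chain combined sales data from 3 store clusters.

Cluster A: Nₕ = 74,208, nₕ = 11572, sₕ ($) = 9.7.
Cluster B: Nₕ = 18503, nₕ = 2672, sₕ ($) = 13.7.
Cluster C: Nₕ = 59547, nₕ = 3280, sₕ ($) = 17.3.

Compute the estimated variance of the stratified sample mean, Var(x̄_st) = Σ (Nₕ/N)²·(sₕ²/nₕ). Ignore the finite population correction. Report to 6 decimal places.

0.016925

N = 152258; Wₕ = Nₕ/N.
cluster A: (74208/152258)²·9.7²/11572 = 0.001931418
cluster B: (18503/152258)²·13.7²/2672 = 0.001037358
cluster C: (59547/152258)²·17.3²/3280 = 0.013956544
Sum = 0.016925320 → 0.016925.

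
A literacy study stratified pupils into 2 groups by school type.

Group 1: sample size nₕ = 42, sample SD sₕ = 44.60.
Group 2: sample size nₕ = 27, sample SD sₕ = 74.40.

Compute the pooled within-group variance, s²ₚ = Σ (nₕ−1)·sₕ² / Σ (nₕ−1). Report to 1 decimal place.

3365.3

1: (42−1)·44.60² = 41·1989.16 = 81555.56
2: (27−1)·74.40² = 26·5535.36 = 143919.36
Numerator = 225474.92; denominator = Σ(nₕ−1) = 67.
s²ₚ = 225474.92/67 = 3365.297... → 3365.3.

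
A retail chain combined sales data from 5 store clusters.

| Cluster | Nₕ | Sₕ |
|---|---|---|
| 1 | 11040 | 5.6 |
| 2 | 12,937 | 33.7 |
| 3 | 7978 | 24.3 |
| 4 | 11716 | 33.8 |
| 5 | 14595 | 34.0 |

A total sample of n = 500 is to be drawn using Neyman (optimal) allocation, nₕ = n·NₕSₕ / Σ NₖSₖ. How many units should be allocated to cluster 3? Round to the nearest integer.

Σ NₕSₕ = 11040·5.6 + 12937·33.7 + 7978·24.3 + 11716·33.8 + 14595·34.0 = 1583897.1.
Share for 3: 193865.4/1583897.1 = 0.12240.
n_3 = 500 × 0.12240 = 61.199... → 61.

61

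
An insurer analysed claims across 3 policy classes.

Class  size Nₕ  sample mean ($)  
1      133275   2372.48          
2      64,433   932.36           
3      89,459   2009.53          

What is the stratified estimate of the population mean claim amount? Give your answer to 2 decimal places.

N = 287167; weights Wₕ = Nₕ/N = (0.4641, 0.2244, 0.3115).
x̄_st = Σ Wₕ·x̄ₕ = 0.4641·2372.48 + 0.2244·932.36 + 0.3115·2009.53 ≈ 1936.2864...
→ 1936.29.

1936.29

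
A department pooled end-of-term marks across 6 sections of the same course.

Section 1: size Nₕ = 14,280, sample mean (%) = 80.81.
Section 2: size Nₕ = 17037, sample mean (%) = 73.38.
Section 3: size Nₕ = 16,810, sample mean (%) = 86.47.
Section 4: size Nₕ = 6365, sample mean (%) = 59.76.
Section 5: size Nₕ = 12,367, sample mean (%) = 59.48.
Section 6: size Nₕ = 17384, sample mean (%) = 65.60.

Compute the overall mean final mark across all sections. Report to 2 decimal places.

72.58

N = 84243; weights Wₕ = Nₕ/N = (0.1695, 0.2022, 0.1995, 0.0756, 0.1468, 0.2064).
x̄_st = Σ Wₕ·x̄ₕ = 0.1695·80.81 + 0.2022·73.38 + 0.1995·86.47 + 0.0756·59.76 + 0.1468·59.48 + 0.2064·65.60 ≈ 72.5764...
→ 72.58.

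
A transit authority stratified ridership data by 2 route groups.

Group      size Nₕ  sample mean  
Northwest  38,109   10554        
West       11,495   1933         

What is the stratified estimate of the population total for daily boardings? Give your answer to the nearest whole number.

424422221

Northwest: 38109·10554 = 402202386
West: 11495·1933 = 22219835
τ̂ = Σ Nₕx̄ₕ = 424422221.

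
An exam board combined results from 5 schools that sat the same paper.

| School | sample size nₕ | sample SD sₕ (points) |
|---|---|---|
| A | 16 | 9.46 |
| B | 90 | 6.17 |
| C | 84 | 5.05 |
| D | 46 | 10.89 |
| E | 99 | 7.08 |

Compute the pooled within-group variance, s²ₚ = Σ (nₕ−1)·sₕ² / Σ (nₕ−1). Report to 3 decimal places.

51.807

A: (16−1)·9.46² = 15·89.4916 = 1342.374
B: (90−1)·6.17² = 89·38.0689 = 3388.1321
C: (84−1)·5.05² = 83·25.5025 = 2116.7075
D: (46−1)·10.89² = 45·118.5921 = 5336.6445
E: (99−1)·7.08² = 98·50.1264 = 4912.3872
Numerator = 17096.2453; denominator = Σ(nₕ−1) = 330.
s²ₚ = 17096.2453/330 = 51.80680... → 51.807.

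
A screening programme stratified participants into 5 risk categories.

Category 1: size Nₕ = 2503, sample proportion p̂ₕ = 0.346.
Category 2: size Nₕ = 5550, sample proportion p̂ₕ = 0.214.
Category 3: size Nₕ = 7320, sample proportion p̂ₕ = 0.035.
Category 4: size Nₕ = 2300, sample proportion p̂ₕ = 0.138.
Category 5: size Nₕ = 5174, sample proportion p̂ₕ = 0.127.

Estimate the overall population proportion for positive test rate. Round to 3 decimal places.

N = 2503 + 5550 + 7320 + 2300 + 5174 = 22847.
Overall proportion = Σ (Nₕ/N)·p̂ₕ.
Σ Nₕp̂ₕ = 866.038 + 1187.7 + 256.2 + 317.4 + 657.098 = 3284.436.
3284.436 / 22847 = 0.14376... → 0.144.

0.144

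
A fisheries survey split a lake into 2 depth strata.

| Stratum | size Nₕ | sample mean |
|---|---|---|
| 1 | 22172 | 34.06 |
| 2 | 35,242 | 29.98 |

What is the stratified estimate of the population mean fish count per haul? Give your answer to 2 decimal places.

31.56

N = 22172 + 35242 = 57414.
Weight each subgroup mean by Nₕ/N and sum.
Σ Nₕx̄ₕ = 22172·34.06 + 35242·29.98 = 755178.32 + 1056555.16 = 1811733.48.
Divide by N: 1811733.48 / 57414 = 31.5556... → 31.56.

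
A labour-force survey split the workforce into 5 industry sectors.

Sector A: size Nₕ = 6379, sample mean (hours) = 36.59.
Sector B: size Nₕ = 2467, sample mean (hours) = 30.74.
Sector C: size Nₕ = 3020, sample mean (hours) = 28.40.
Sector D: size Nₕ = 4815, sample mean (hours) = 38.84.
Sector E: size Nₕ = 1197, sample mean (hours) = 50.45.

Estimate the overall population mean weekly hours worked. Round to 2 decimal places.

35.93

N = 17878; weights Wₕ = Nₕ/N = (0.3568, 0.1380, 0.1689, 0.2693, 0.0670).
x̄_st = Σ Wₕ·x̄ₕ = 0.3568·36.59 + 0.1380·30.74 + 0.1689·28.40 + 0.2693·38.84 + 0.0670·50.45 ≈ 35.9332...
→ 35.93.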